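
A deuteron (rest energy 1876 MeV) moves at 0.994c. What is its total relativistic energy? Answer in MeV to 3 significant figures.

E ≈ 17200 MeV

γ = 1/√(1 − 0.994²) = 9.1424
E = γm₀c² = 9.1424 × 1876 MeV = 17200 MeV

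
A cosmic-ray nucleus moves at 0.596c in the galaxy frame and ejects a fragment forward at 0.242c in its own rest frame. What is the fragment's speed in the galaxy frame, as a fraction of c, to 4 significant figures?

u ≈ 0.7324c

Compose boost 2: (0.242 + 0.596)/(1 + 0.242×0.596) = 0.8380/1.14423 = 0.7324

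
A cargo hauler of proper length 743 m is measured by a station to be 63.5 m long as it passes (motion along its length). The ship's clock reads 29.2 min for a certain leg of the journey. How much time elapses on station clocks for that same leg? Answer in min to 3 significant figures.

Δt ≈ 342 min

Length contraction ⇒ γ = L₀/L = 743/63.5 = 11.701
Time dilation: Δt = γτ₀ = 11.701 × 29.2 min = 342 min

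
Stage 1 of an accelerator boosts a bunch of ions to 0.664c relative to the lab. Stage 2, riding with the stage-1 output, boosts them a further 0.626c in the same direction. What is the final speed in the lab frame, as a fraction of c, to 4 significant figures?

Compose boost 2: (0.626 + 0.664)/(1 + 0.626×0.664) = 1.290/1.41566 = 0.9112

u ≈ 0.9112c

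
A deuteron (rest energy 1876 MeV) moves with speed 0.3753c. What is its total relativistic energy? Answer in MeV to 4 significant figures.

γ = 1/√(1 − 0.3753²) = 1.07886
E = γm₀c² = 1.07886 × 1876 MeV = 2024 MeV

E ≈ 2024 MeV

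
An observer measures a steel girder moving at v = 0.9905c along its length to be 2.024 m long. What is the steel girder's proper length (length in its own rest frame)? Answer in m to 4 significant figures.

L₀ ≈ 14.72 m

γ = 1/√(1 − 0.9905²) = 7.27205
L₀ = γL = 7.27205 × 2.024 = 14.72 m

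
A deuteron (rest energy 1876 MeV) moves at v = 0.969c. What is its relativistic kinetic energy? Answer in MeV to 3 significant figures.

K ≈ 5720 MeV

γ = 1/√(1 − 0.969²) = 4.0476
K = (γ − 1)m₀c² = (4.0476 − 1) × 1876 MeV = 3.0476 × 1876 MeV = 5720 MeV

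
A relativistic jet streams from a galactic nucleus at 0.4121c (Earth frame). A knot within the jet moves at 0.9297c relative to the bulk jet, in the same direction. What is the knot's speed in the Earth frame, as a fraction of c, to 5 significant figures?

Relativistic velocity addition: u = (u' + v)/(1 + u'v/c²)
= (0.9297 + 0.4121)/(1 + 0.9297×0.4121) = 1.3418/1.383129 = 0.97012

u ≈ 0.97012c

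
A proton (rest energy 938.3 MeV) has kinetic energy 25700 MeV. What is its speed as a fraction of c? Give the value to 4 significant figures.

β ≈ 0.9994

γ = 1 + K/(m₀c²) = 1 + 25700/938.3 = 28.3900
β = √(1 − 1/γ²) = 0.9994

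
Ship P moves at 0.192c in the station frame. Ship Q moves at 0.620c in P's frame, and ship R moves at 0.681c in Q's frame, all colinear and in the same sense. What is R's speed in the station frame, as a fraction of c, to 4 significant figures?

Compose boost 2: (0.620 + 0.192)/(1 + 0.620×0.192) = 0.8120/1.11904 = 0.725622
Compose boost 3: (0.681 + 0.725622)/(1 + 0.681×0.725622) = 1.40662/1.49415 = 0.9414

u ≈ 0.9414c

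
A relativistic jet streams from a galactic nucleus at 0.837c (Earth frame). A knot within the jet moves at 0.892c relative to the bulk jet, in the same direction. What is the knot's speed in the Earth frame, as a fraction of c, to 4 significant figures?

u ≈ 0.9899c

Relativistic velocity addition: u = (u' + v)/(1 + u'v/c²)
= (0.892 + 0.837)/(1 + 0.892×0.837) = 1.729/1.74660 = 0.9899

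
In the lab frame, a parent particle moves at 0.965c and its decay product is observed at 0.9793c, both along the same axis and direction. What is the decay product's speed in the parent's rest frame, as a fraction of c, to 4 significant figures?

u' ≈ 0.2601c

Inverse velocity addition: u' = (u − v)/(1 − uv/c²)
= (0.9793 − 0.965)/(1 − 0.9793×0.965) = 0.01430/0.0549755 = 0.2601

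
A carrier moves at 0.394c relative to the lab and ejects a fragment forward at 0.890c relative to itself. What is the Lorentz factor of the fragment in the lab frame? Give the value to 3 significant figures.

γ ≈ 3.22

u_lab = (0.890 + 0.394)/(1 + 0.890×0.394) = 1.284/1.35066 = 0.950646
γ = 1/√(1 − 0.950646²) = 3.22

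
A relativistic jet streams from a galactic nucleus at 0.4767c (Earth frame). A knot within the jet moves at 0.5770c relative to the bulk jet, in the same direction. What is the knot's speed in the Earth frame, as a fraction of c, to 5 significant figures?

Relativistic velocity addition: u = (u' + v)/(1 + u'v/c²)
= (0.5770 + 0.4767)/(1 + 0.5770×0.4767) = 1.0537/1.275056 = 0.82640

u ≈ 0.82640c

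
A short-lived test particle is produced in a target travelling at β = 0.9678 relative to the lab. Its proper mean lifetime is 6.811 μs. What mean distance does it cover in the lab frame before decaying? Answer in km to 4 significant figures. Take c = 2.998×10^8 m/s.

d ≈ 7.851 km

γ = 1/√(1 − 0.9678²) = 3.97266
Dilated lifetime: Δt = γτ₀ = 3.97266 × 6.811 μs = 27.0578 μs
d = vΔt = 0.9678c × 27.0578 μs = 2.90146×10^8 m/s × 2.70578×10^-5 s = 7.851 km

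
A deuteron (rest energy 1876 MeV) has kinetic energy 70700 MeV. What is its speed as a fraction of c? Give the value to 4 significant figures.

γ = 1 + K/(m₀c²) = 1 + 70700/1876 = 38.6866
β = √(1 − 1/γ²) = 0.9997

β ≈ 0.9997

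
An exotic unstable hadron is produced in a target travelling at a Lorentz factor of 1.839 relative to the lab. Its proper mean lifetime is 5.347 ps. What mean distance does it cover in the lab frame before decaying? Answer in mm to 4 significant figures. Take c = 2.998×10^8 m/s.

β = √(1 − 1/γ²) = √(1 − 1/1.839²) = 0.839232
Dilated lifetime: Δt = γτ₀ = 1.839 × 5.347 ps = 9.83313 ps
d = vΔt = 0.839232c × 9.83313 ps = 2.51602×10^8 m/s × 9.83313×10^-12 s = 2.474 mm

d ≈ 2.474 mm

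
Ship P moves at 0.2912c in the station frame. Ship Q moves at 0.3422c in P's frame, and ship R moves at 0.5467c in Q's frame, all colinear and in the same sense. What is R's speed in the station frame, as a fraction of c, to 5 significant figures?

Compose boost 2: (0.3422 + 0.2912)/(1 + 0.3422×0.2912) = 0.63340/1.099649 = 0.5760022
Compose boost 3: (0.5467 + 0.5760022)/(1 + 0.5467×0.5760022) = 1.122702/1.314900 = 0.85383

u ≈ 0.85383c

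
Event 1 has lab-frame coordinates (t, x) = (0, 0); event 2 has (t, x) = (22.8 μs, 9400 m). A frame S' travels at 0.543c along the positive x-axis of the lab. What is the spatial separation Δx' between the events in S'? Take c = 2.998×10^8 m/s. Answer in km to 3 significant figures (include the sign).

Δx' ≈ 6.77 km

γ = 1/√(1 − 0.543²) = 1.1909
Δx' = γ(Δx − vΔt) = 1.1909 × (9400 m − 0.543×(2.998×10^8 m/s)×22.8×10^-6 s)
= 1.1909 × (5688.4 m) = 6.77 km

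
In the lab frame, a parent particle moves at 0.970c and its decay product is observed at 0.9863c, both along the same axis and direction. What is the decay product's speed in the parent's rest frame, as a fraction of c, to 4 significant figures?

Inverse velocity addition: u' = (u − v)/(1 − uv/c²)
= (0.9863 − 0.970)/(1 − 0.9863×0.970) = 0.01630/0.0432890 = 0.3765

u' ≈ 0.3765c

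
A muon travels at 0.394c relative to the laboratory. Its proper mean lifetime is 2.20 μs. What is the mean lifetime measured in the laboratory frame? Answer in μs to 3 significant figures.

γ = 1/√(1 − 0.394²) = 1.0880
Time dilation: Δt = γτ₀ = 1.0880 × 2.20 μs = 2.39 μs

Δt ≈ 2.39 μs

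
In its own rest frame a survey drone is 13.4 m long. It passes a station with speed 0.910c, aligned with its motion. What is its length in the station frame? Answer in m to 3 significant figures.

γ = 1/√(1 − 0.910²) = 2.4119
Length contraction: L = L₀/γ = 13.4/2.4119 = 5.56 m

L ≈ 5.56 m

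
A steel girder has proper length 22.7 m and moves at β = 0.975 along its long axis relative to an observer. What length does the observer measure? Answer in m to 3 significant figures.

L ≈ 5.04 m

γ = 1/√(1 − 0.975²) = 4.5004
Length contraction: L = L₀/γ = 22.7/4.5004 = 5.04 m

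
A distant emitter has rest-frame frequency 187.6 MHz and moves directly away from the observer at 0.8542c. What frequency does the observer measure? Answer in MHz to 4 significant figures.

f_obs ≈ 52.61 MHz

Relativistic Doppler: f_obs = f_src √((1−β)/(1+β))
= 187.6 × √(0.145800/1.85420) = 187.6 × 0.280415 = 52.61 MHz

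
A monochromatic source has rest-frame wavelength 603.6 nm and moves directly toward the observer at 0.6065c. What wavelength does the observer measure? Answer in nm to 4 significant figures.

Relativistic Doppler: λ_obs = λ_src √((1−β)/(1+β))
= 603.6 × √(0.393500/1.60650) = 603.6 × 0.494917 = 298.7 nm

λ_obs ≈ 298.7 nm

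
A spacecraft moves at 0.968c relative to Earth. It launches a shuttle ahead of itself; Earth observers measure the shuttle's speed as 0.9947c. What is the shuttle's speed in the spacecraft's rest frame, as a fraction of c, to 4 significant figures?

Inverse velocity addition: u' = (u − v)/(1 − uv/c²)
= (0.9947 − 0.968)/(1 − 0.9947×0.968) = 0.02670/0.0371304 = 0.7191

u' ≈ 0.7191c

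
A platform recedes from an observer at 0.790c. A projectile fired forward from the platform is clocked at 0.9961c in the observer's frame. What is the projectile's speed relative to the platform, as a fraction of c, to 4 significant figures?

Inverse velocity addition: u' = (u − v)/(1 − uv/c²)
= (0.9961 − 0.790)/(1 − 0.9961×0.790) = 0.2061/0.213081 = 0.9672

u' ≈ 0.9672c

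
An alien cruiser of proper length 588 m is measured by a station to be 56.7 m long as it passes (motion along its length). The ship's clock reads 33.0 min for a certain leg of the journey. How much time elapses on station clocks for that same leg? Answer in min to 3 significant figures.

Δt ≈ 342 min

Length contraction ⇒ γ = L₀/L = 588/56.7 = 10.370
Time dilation: Δt = γτ₀ = 10.370 × 33.0 min = 342 min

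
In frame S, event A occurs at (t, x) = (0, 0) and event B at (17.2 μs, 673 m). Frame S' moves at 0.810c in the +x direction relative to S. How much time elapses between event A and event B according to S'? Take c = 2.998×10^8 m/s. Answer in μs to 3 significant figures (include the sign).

Δt' ≈ 26.2 μs

γ = 1/√(1 − 0.810²) = 1.7052
Δt' = γ(Δt − vΔx/c²) = 1.7052 × (17.2 μs − 0.810×673 m / (2.998×10^8 m/s))
= 1.7052 × (15.382 μs) = 26.2 μs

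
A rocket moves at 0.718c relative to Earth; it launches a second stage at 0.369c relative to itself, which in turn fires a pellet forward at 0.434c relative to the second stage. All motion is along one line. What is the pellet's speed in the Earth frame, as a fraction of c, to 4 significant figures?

u ≈ 0.9420c

Compose boost 2: (0.369 + 0.718)/(1 + 0.369×0.718) = 1.087/1.26494 = 0.859328
Compose boost 3: (0.434 + 0.859328)/(1 + 0.434×0.859328) = 1.29333/1.37295 = 0.9420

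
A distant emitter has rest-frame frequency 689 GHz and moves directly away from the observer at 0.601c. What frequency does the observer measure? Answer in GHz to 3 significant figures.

f_obs ≈ 344 GHz

Relativistic Doppler: f_obs = f_src √((1−β)/(1+β))
= 689 × √(0.39900/1.6010) = 689 × 0.49922 = 344 GHz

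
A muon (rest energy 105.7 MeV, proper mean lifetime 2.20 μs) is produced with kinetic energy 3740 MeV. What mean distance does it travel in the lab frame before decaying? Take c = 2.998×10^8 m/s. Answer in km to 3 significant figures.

γ = 1 + K/(m₀c²) = 1 + 3740/105.7 = 36.383
β = √(1 − 1/γ²) = 0.99962
Dilated lifetime: γτ₀ = 36.383 × 2.20 μs = 80.043 μs
d = βc·γτ₀ = 0.99962 × (2.998×10^8 m/s) × 8.0043×10^-5 s = 24.0 km

d ≈ 24.0 km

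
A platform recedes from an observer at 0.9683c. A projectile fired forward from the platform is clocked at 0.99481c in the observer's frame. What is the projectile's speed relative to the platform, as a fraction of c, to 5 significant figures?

Inverse velocity addition: u' = (u − v)/(1 − uv/c²)
= (0.99481 − 0.9683)/(1 − 0.99481×0.9683) = 0.026510/0.03672548 = 0.72184

u' ≈ 0.72184c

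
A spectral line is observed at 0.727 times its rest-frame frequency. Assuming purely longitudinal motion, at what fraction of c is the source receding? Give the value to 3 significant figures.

f_obs/f_src = √((1−β)/(1+β)) = 0.727  ⇒  (1−β)/(1+β) = 0.52853
β = |1 − D²|/(1 + D²) = |1 − 0.52853|/(1 + 0.52853) = 0.308

β ≈ 0.308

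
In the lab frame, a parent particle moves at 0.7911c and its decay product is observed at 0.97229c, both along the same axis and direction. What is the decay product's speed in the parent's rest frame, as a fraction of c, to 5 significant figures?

Inverse velocity addition: u' = (u − v)/(1 − uv/c²)
= (0.97229 − 0.7911)/(1 − 0.97229×0.7911) = 0.18119/0.2308214 = 0.78498

u' ≈ 0.78498c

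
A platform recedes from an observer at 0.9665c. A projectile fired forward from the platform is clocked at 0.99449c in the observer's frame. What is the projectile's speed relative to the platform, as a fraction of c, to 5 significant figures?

Inverse velocity addition: u' = (u − v)/(1 − uv/c²)
= (0.99449 − 0.9665)/(1 − 0.99449×0.9665) = 0.027990/0.03882542 = 0.72092

u' ≈ 0.72092c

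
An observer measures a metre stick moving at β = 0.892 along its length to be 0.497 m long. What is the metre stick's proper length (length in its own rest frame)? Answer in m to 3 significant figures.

L₀ ≈ 1.10 m

γ = 1/√(1 − 0.892²) = 2.2122
L₀ = γL = 2.2122 × 0.497 = 1.10 m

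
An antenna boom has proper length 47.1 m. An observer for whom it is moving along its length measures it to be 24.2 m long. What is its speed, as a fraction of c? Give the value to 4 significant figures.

γ = L₀/L = 47.1/24.2 = 1.94628
β = √(1 − 1/γ²) = 0.8579

β ≈ 0.8579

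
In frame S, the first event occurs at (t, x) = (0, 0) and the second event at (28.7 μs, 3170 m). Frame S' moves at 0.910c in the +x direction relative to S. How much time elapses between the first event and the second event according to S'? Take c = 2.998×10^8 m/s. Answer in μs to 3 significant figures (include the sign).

γ = 1/√(1 − 0.910²) = 2.4119
Δt' = γ(Δt − vΔx/c²) = 2.4119 × (28.7 μs − 0.910×3170 m / (2.998×10^8 m/s))
= 2.4119 × (19.078 μs) = 46.0 μs

Δt' ≈ 46.0 μs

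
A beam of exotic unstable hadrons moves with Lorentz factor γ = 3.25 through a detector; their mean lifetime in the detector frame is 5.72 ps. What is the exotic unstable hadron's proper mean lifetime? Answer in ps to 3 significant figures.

τ₀ ≈ 1.76 ps

γ = 3.25 (given)
Proper time: τ₀ = Δt/γ = 5.72/3.25 = 1.76 ps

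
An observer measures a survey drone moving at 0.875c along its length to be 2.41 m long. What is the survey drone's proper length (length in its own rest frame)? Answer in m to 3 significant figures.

L₀ ≈ 4.98 m

γ = 1/√(1 − 0.875²) = 2.0656
L₀ = γL = 2.0656 × 2.41 = 4.98 m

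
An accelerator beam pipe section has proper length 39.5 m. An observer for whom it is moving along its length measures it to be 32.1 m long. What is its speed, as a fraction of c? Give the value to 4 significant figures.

β ≈ 0.5827

γ = L₀/L = 39.5/32.1 = 1.23053
β = √(1 − 1/γ²) = 0.5827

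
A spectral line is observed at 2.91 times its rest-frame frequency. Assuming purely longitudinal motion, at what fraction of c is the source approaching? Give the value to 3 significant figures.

f_obs/f_src = √((1+β)/(1−β)) = 2.91  ⇒  (1+β)/(1−β) = 8.4681
β = |1 − D²|/(1 + D²) = |1 − 8.4681|/(1 + 8.4681) = 0.789

β ≈ 0.789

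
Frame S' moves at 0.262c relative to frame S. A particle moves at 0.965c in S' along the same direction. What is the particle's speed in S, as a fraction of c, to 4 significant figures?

Relativistic velocity addition: u = (u' + v)/(1 + u'v/c²)
= (0.965 + 0.262)/(1 + 0.965×0.262) = 1.227/1.25283 = 0.9794

u ≈ 0.9794c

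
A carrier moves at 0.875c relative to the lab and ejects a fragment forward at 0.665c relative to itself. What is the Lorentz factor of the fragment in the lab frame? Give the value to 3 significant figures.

γ ≈ 4.38

u_lab = (0.665 + 0.875)/(1 + 0.665×0.875) = 1.540/1.58188 = 0.973528
γ = 1/√(1 − 0.973528²) = 4.38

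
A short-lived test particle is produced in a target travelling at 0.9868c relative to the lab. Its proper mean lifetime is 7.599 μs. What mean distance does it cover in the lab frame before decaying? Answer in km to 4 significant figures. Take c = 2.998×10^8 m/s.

d ≈ 13.88 km

γ = 1/√(1 − 0.9868²) = 6.17499
Dilated lifetime: Δt = γτ₀ = 6.17499 × 7.599 μs = 46.9237 μs
d = vΔt = 0.9868c × 46.9237 μs = 2.95843×10^8 m/s × 4.69237×10^-5 s = 13.88 km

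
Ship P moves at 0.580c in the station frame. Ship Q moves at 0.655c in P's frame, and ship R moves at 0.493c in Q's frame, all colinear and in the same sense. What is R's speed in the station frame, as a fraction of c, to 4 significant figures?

Compose boost 2: (0.655 + 0.580)/(1 + 0.655×0.580) = 1.235/1.37990 = 0.894992
Compose boost 3: (0.493 + 0.894992)/(1 + 0.493×0.894992) = 1.38799/1.44123 = 0.9631

u ≈ 0.9631c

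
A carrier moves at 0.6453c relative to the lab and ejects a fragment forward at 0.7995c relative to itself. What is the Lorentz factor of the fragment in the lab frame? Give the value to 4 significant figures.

u_lab = (0.7995 + 0.6453)/(1 + 0.7995×0.6453) = 1.4448/1.515917 = 0.9530863
γ = 1/√(1 − 0.9530863²) = 3.304

γ ≈ 3.304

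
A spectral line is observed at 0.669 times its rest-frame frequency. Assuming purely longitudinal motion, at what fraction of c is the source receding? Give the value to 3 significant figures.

f_obs/f_src = √((1−β)/(1+β)) = 0.669  ⇒  (1−β)/(1+β) = 0.44756
β = |1 − D²|/(1 + D²) = |1 − 0.44756|/(1 + 0.44756) = 0.382

β ≈ 0.382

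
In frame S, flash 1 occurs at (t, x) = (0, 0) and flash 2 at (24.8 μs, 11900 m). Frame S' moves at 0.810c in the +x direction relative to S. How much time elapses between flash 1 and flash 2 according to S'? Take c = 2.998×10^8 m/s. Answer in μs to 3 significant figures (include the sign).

γ = 1/√(1 − 0.810²) = 1.7052
Δt' = γ(Δt − vΔx/c²) = 1.7052 × (24.8 μs − 0.810×11900 m / (2.998×10^8 m/s))
= 1.7052 × (-7.3514 μs) = -12.5 μs

Δt' ≈ -12.5 μs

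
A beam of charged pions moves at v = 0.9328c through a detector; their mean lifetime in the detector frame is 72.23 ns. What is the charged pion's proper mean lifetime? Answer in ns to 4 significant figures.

γ = 1/√(1 − 0.9328²) = 2.77474
Proper time: τ₀ = Δt/γ = 72.23/2.77474 = 26.03 ns

τ₀ ≈ 26.03 ns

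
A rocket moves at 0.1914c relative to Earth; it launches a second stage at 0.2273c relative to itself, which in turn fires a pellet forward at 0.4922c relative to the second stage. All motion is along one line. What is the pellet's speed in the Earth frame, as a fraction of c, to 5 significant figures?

Compose boost 2: (0.2273 + 0.1914)/(1 + 0.2273×0.1914) = 0.41870/1.043505 = 0.4012438
Compose boost 3: (0.4922 + 0.4012438)/(1 + 0.4922×0.4012438) = 0.8934438/1.197492 = 0.74610

u ≈ 0.74610c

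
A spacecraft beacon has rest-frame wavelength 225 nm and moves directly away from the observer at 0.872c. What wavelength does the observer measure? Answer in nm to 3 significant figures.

Relativistic Doppler: λ_obs = λ_src √((1+β)/(1−β))
= 225 × √(1.8720/0.12800) = 225 × 3.8243 = 860 nm

λ_obs ≈ 860 nm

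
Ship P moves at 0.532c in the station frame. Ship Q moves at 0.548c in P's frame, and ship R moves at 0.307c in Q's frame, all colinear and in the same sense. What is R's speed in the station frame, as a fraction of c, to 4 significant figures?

u ≈ 0.9097c

Compose boost 2: (0.548 + 0.532)/(1 + 0.548×0.532) = 1.080/1.29154 = 0.836214
Compose boost 3: (0.307 + 0.836214)/(1 + 0.307×0.836214) = 1.14321/1.25672 = 0.9097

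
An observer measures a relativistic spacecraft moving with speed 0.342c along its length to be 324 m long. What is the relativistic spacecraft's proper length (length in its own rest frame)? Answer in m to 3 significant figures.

γ = 1/√(1 − 0.342²) = 1.0642
L₀ = γL = 1.0642 × 324 = 345 m

L₀ ≈ 345 m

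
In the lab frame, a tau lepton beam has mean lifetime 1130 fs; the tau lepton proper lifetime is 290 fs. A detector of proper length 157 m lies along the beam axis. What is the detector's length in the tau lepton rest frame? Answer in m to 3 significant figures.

L ≈ 40.3 m

Time dilation ⇒ γ = Δt/τ₀ = 1130/290 = 3.8966
Length contraction: L = L₀/γ = 157/3.8966 = 40.3 m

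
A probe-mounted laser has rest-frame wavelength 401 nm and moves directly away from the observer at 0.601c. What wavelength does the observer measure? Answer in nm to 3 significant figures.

Relativistic Doppler: λ_obs = λ_src √((1+β)/(1−β))
= 401 × √(1.6010/0.39900) = 401 × 2.0031 = 803 nm

λ_obs ≈ 803 nm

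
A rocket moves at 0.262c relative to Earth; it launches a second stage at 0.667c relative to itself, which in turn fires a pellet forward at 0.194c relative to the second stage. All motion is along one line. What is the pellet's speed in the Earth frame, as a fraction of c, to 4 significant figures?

u ≈ 0.8538c

Compose boost 2: (0.667 + 0.262)/(1 + 0.667×0.262) = 0.9290/1.17475 = 0.790804
Compose boost 3: (0.194 + 0.790804)/(1 + 0.194×0.790804) = 0.984804/1.15342 = 0.8538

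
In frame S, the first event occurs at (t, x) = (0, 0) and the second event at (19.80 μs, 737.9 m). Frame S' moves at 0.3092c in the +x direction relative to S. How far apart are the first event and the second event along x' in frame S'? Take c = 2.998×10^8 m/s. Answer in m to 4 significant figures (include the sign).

γ = 1/√(1 − 0.3092²) = 1.05153
Δx' = γ(Δx − vΔt) = 1.05153 × (737.9 m − 0.3092×(2.998×10^8 m/s)×19.80×10^-6 s)
= 1.05153 × (-1097.52 m) = -1154 m

Δx' ≈ -1154 m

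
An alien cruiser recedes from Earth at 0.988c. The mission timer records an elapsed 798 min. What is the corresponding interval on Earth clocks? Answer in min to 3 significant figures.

γ = 1/√(1 − 0.988²) = 6.4744
Time dilation: Δt = γτ₀ = 6.4744 × 798 min = 5170 min

Δt ≈ 5170 min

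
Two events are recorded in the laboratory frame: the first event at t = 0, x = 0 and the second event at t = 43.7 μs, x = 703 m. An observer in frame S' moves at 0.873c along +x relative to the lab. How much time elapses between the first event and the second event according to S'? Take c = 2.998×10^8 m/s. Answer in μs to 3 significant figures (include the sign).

Δt' ≈ 85.4 μs

γ = 1/√(1 − 0.873²) = 2.0504
Δt' = γ(Δt − vΔx/c²) = 2.0504 × (43.7 μs − 0.873×703 m / (2.998×10^8 m/s))
= 2.0504 × (41.653 μs) = 85.4 μs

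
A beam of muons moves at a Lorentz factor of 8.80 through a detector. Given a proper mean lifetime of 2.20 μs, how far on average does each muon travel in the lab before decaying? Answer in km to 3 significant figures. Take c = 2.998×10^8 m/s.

β = √(1 − 1/γ²) = √(1 − 1/8.80²) = 0.99352
Dilated lifetime: Δt = γτ₀ = 8.80 × 2.20 μs = 19.360 μs
d = vΔt = 0.99352c × 19.360 μs = 2.9786×10^8 m/s × 1.9360×10^-5 s = 5.77 km

d ≈ 5.77 km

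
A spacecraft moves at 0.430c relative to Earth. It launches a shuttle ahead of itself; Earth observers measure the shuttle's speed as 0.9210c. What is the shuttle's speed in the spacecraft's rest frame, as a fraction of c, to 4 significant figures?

u' ≈ 0.8130c

Inverse velocity addition: u' = (u − v)/(1 − uv/c²)
= (0.9210 − 0.430)/(1 − 0.9210×0.430) = 0.4910/0.603970 = 0.8130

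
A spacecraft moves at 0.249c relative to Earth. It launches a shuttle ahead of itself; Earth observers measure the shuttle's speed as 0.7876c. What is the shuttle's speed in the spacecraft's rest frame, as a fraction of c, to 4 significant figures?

u' ≈ 0.6700c

Inverse velocity addition: u' = (u − v)/(1 − uv/c²)
= (0.7876 − 0.249)/(1 − 0.7876×0.249) = 0.5386/0.803888 = 0.6700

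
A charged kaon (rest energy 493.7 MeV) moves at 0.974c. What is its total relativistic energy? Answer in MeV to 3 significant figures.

γ = 1/√(1 − 0.974²) = 4.4141
E = γm₀c² = 4.4141 × 493.7 MeV = 2180 MeV

E ≈ 2180 MeV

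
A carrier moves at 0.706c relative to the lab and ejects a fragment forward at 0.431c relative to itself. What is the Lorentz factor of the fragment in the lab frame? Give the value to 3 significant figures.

u_lab = (0.431 + 0.706)/(1 + 0.431×0.706) = 1.137/1.30429 = 0.871741
γ = 1/√(1 − 0.871741²) = 2.04

γ ≈ 2.04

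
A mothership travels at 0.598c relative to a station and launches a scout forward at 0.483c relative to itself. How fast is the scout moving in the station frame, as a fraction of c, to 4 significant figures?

u ≈ 0.8387c

Compose boost 2: (0.483 + 0.598)/(1 + 0.483×0.598) = 1.081/1.28883 = 0.8387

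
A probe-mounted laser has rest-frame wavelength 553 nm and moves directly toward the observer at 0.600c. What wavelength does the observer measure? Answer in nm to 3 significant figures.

λ_obs ≈ 276 nm

Relativistic Doppler: λ_obs = λ_src √((1−β)/(1+β))
= 553 × √(0.40000/1.6000) = 553 × 0.50000 = 276 nm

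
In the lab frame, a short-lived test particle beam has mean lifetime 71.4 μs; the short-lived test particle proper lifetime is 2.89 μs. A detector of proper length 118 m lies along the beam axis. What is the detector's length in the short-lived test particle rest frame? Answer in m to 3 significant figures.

L ≈ 4.78 m

Time dilation ⇒ γ = Δt/τ₀ = 71.4/2.89 = 24.706
Length contraction: L = L₀/γ = 118/24.706 = 4.78 m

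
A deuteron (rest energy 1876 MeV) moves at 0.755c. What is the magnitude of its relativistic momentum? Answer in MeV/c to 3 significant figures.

γ = 1/√(1 − 0.755²) = 1.5250
p = γβm₀c = 1.5250 × 0.755 × 1876 MeV/c = 2160 MeV/c

p ≈ 2160 MeV/c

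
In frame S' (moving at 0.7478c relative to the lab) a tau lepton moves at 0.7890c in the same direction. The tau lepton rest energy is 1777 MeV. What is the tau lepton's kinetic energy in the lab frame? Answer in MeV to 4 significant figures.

u_lab = (0.7890 + 0.7478)/(1 + 0.7890×0.7478) = 0.9665322
γ = 1/√(1 − 0.9665322²) = 3.89795
K = (γ − 1)m₀c² = (3.89795 − 1) × 1777 = 2.89795 × 1777 = 5150 MeV

K ≈ 5150 MeV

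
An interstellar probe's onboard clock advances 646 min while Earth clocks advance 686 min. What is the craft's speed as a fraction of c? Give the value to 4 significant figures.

γ = Δt/τ₀ = 686/646 = 1.06192
β = √(1 − 1/γ²) = √(1 − 1/1.06192²) = 0.3365

β ≈ 0.3365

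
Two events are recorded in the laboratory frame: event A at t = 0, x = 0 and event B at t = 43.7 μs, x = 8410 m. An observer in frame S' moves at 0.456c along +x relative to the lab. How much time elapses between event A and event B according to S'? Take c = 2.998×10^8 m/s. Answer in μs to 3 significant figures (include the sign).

γ = 1/√(1 − 0.456²) = 1.1236
Δt' = γ(Δt − vΔx/c²) = 1.1236 × (43.7 μs − 0.456×8410 m / (2.998×10^8 m/s))
= 1.1236 × (30.908 μs) = 34.7 μs

Δt' ≈ 34.7 μs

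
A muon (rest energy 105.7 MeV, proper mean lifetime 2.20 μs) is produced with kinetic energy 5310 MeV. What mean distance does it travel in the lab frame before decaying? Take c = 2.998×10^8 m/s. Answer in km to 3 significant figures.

γ = 1 + K/(m₀c²) = 1 + 5310/105.7 = 51.237
β = √(1 − 1/γ²) = 0.99981
Dilated lifetime: γτ₀ = 51.237 × 2.20 μs = 112.72 μs
d = βc·γτ₀ = 0.99981 × (2.998×10^8 m/s) × 0.00011272 s = 33.8 km

d ≈ 33.8 km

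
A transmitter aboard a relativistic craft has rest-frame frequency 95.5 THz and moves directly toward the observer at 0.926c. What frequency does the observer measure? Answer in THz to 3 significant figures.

Relativistic Doppler: f_obs = f_src √((1+β)/(1−β))
= 95.5 × √(1.9260/0.074000) = 95.5 × 5.1017 = 487 THz

f_obs ≈ 487 THz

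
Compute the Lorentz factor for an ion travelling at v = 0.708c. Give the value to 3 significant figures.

γ = 1/√(1 − β²) = 1/√(1 − 0.708²) = 1/√(0.49874) = 1.42

γ ≈ 1.42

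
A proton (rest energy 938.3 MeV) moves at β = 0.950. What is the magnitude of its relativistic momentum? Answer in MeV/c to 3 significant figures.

γ = 1/√(1 − 0.950²) = 3.2026
p = γβm₀c = 3.2026 × 0.950 × 938.3 MeV/c = 2850 MeV/c

p ≈ 2850 MeV/c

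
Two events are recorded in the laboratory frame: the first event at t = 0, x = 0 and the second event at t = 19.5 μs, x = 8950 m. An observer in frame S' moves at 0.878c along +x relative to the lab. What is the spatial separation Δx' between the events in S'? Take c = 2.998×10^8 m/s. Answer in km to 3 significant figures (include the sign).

Δx' ≈ 7.97 km

γ = 1/√(1 − 0.878²) = 2.0892
Δx' = γ(Δx − vΔt) = 2.0892 × (8950 m − 0.878×(2.998×10^8 m/s)×19.5×10^-6 s)
= 2.0892 × (3817.1 m) = 7.97 km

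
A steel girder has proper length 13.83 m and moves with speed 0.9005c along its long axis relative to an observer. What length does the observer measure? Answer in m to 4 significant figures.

γ = 1/√(1 − 0.9005²) = 2.29961
Length contraction: L = L₀/γ = 13.83/2.29961 = 6.014 m

L ≈ 6.014 m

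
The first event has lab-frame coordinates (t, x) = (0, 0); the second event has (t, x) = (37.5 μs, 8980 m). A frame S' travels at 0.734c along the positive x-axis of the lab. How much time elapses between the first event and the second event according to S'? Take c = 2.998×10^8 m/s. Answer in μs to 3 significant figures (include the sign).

γ = 1/√(1 − 0.734²) = 1.4724
Δt' = γ(Δt − vΔx/c²) = 1.4724 × (37.5 μs − 0.734×8980 m / (2.998×10^8 m/s))
= 1.4724 × (15.514 μs) = 22.8 μs

Δt' ≈ 22.8 μs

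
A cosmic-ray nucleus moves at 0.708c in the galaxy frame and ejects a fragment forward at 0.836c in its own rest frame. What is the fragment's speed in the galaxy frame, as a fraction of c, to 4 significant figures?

u ≈ 0.9699c

Compose boost 2: (0.836 + 0.708)/(1 + 0.836×0.708) = 1.544/1.59189 = 0.9699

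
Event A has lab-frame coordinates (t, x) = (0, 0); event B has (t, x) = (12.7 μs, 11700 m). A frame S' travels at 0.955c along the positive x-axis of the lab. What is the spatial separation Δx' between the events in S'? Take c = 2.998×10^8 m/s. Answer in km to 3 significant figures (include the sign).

Δx' ≈ 27.2 km

γ = 1/√(1 − 0.955²) = 3.3715
Δx' = γ(Δx − vΔt) = 3.3715 × (11700 m − 0.955×(2.998×10^8 m/s)×12.7×10^-6 s)
= 3.3715 × (8063.9 m) = 27.2 km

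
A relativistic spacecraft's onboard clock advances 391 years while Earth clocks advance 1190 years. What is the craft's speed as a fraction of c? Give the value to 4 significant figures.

β ≈ 0.9445

γ = Δt/τ₀ = 1190/391 = 3.04348
β = √(1 − 1/γ²) = √(1 − 1/3.04348²) = 0.9445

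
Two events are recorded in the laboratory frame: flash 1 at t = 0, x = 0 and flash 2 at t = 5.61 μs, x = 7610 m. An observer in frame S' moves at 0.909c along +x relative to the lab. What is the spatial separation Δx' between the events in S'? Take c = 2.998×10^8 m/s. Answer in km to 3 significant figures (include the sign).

Δx' ≈ 14.6 km

γ = 1/√(1 − 0.909²) = 2.3993
Δx' = γ(Δx − vΔt) = 2.3993 × (7610 m − 0.909×(2.998×10^8 m/s)×5.61×10^-6 s)
= 2.3993 × (6081.2 m) = 14.6 km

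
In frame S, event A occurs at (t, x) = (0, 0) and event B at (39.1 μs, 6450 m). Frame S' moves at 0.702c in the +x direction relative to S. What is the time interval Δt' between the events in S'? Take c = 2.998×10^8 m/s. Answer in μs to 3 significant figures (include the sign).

γ = 1/√(1 − 0.702²) = 1.4041
Δt' = γ(Δt − vΔx/c²) = 1.4041 × (39.1 μs − 0.702×6450 m / (2.998×10^8 m/s))
= 1.4041 × (23.997 μs) = 33.7 μs

Δt' ≈ 33.7 μs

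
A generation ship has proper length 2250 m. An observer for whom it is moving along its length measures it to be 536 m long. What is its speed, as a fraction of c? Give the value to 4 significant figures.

β ≈ 0.9712

γ = L₀/L = 2250/536 = 4.19776
β = √(1 − 1/γ²) = 0.9712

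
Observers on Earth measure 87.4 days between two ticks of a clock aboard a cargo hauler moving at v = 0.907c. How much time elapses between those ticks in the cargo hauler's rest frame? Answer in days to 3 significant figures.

γ = 1/√(1 − 0.907²) = 2.3746
Proper time: τ₀ = Δt/γ = 87.4/2.3746 = 36.8 days

τ₀ ≈ 36.8 days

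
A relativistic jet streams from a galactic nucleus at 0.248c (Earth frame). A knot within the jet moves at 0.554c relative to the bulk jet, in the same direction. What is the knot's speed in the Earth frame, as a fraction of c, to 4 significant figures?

u ≈ 0.7051c

Relativistic velocity addition: u = (u' + v)/(1 + u'v/c²)
= (0.554 + 0.248)/(1 + 0.554×0.248) = 0.8020/1.13739 = 0.7051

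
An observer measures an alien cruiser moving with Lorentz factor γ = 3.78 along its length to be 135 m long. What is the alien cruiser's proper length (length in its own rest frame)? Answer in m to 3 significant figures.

L₀ ≈ 510 m

γ = 3.78 (given)
L₀ = γL = 3.78 × 135 = 510 m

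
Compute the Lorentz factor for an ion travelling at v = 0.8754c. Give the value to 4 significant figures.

γ ≈ 2.069

γ = 1/√(1 − β²) = 1/√(1 − 0.8754²) = 1/√(0.233675) = 2.069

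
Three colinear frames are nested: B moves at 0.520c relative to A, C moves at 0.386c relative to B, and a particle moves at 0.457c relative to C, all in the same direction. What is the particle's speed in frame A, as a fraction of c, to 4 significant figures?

Compose boost 2: (0.386 + 0.520)/(1 + 0.386×0.520) = 0.9060/1.20072 = 0.754547
Compose boost 3: (0.457 + 0.754547)/(1 + 0.457×0.754547) = 1.21155/1.34483 = 0.9009

u ≈ 0.9009c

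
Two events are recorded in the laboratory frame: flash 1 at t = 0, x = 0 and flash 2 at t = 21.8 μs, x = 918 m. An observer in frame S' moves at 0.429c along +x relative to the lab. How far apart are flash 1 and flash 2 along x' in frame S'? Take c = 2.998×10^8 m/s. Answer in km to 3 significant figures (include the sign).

γ = 1/√(1 − 0.429²) = 1.1070
Δx' = γ(Δx − vΔt) = 1.1070 × (918 m − 0.429×(2.998×10^8 m/s)×21.8×10^-6 s)
= 1.1070 × (-1885.8 m) = -2.09 km

Δx' ≈ -2.09 km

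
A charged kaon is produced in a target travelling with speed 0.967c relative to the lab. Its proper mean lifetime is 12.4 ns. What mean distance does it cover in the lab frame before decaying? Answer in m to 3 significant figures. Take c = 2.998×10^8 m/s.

γ = 1/√(1 − 0.967²) = 3.9250
Dilated lifetime: Δt = γτ₀ = 3.9250 × 12.4 ns = 48.670 ns
d = vΔt = 0.967c × 48.670 ns = 2.8991×10^8 m/s × 4.8670×10^-8 s = 14.1 m

d ≈ 14.1 m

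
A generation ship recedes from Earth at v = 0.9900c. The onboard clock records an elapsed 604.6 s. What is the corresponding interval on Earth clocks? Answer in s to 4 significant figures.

γ = 1/√(1 − 0.9900²) = 7.08881
Time dilation: Δt = γτ₀ = 7.08881 × 604.6 s = 4286 s

Δt ≈ 4286 s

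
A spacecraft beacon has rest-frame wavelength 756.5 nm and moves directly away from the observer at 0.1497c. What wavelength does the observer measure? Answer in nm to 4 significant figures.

Relativistic Doppler: λ_obs = λ_src √((1+β)/(1−β))
= 756.5 × √(1.14970/0.850300) = 756.5 × 1.16280 = 879.7 nm

λ_obs ≈ 879.7 nm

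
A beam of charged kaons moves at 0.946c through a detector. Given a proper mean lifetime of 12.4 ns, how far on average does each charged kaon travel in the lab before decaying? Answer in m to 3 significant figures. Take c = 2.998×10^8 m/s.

γ = 1/√(1 − 0.946²) = 3.0848
Dilated lifetime: Δt = γτ₀ = 3.0848 × 12.4 ns = 38.252 ns
d = vΔt = 0.946c × 38.252 ns = 2.8361×10^8 m/s × 3.8252×10^-8 s = 10.8 m

d ≈ 10.8 m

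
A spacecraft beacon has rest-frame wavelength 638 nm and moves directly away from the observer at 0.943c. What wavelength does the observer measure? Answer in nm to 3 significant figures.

λ_obs ≈ 3720 nm

Relativistic Doppler: λ_obs = λ_src √((1+β)/(1−β))
= 638 × √(1.9430/0.057000) = 638 × 5.8385 = 3720 nm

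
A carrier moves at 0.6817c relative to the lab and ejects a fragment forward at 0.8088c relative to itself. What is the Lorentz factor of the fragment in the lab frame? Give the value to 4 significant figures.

γ ≈ 3.606

u_lab = (0.8088 + 0.6817)/(1 + 0.8088×0.6817) = 1.4905/1.551359 = 0.9607705
γ = 1/√(1 − 0.9607705²) = 3.606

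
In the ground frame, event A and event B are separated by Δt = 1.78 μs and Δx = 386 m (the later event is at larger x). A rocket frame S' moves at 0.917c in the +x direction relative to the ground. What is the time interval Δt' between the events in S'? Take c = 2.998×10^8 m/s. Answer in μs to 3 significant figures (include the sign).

Δt' ≈ 1.50 μs

γ = 1/√(1 − 0.917²) = 2.5070
Δt' = γ(Δt − vΔx/c²) = 2.5070 × (1.78 μs − 0.917×386 m / (2.998×10^8 m/s))
= 2.5070 × (0.59934 μs) = 1.50 μs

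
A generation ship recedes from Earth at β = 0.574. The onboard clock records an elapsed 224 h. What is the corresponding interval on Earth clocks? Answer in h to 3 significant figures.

Δt ≈ 274 h

γ = 1/√(1 − 0.574²) = 1.2212
Time dilation: Δt = γτ₀ = 1.2212 × 224 h = 274 h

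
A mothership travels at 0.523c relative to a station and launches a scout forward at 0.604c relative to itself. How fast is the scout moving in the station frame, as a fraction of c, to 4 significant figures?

u ≈ 0.8565c

Compose boost 2: (0.604 + 0.523)/(1 + 0.604×0.523) = 1.127/1.31589 = 0.8565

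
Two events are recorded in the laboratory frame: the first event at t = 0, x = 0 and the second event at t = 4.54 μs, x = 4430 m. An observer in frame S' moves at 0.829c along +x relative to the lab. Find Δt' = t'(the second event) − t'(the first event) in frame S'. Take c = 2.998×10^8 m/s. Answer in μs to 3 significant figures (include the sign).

Δt' ≈ -13.8 μs

γ = 1/√(1 − 0.829²) = 1.7881
Δt' = γ(Δt − vΔx/c²) = 1.7881 × (4.54 μs − 0.829×4430 m / (2.998×10^8 m/s))
= 1.7881 × (-7.7097 μs) = -13.8 μs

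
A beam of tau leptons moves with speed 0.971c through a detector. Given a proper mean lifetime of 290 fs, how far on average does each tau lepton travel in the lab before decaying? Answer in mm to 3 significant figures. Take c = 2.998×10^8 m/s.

d ≈ 0.353 mm

γ = 1/√(1 − 0.971²) = 4.1827
Dilated lifetime: Δt = γτ₀ = 4.1827 × 290 fs = 1213.0 fs
d = vΔt = 0.971c × 1213.0 fs = 2.9111×10^8 m/s × 1.2130×10^-12 s = 0.353 mm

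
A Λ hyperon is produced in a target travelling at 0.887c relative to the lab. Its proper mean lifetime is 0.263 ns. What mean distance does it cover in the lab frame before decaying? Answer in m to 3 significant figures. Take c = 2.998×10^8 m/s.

d ≈ 0.151 m

γ = 1/√(1 − 0.887²) = 2.1656
Dilated lifetime: Δt = γτ₀ = 2.1656 × 0.263 ns = 0.56955 ns
d = vΔt = 0.887c × 0.56955 ns = 2.6592×10^8 m/s × 5.6955×10^-10 s = 0.151 m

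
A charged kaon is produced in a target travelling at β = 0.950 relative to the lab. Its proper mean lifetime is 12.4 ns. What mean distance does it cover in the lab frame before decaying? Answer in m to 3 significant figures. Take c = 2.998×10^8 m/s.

d ≈ 11.3 m

γ = 1/√(1 − 0.950²) = 3.2026
Dilated lifetime: Δt = γτ₀ = 3.2026 × 12.4 ns = 39.712 ns
d = vΔt = 0.950c × 39.712 ns = 2.8481×10^8 m/s × 3.9712×10^-8 s = 11.3 m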